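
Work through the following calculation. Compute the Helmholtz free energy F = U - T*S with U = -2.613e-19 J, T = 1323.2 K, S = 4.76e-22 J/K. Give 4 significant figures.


Step 1: T*S = 1323.2 * 4.76e-22 = 6.298e-19 J
Step 2: F = U - T*S = -2.613e-19 - 6.298e-19
Step 3: F = -8.911e-19 J

-8.911e-19


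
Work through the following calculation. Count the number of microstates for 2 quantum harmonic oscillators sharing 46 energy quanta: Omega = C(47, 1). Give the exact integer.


Step 1: Use binomial coefficient C(47, 1)
Step 2: Numerator = 47! / 46!
Step 3: Denominator = 1!
Step 4: Omega = 47

47


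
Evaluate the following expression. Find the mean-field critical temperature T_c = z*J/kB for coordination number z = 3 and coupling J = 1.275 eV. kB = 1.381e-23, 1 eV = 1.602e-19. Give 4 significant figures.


Step 1: z*J = 3*1.275 = 3.825 eV
Step 2: Convert to Joules: 3.825*1.602e-19 = 6.128e-19 J
Step 3: T_c = 6.128e-19 / 1.381e-23 = 4.437e+04 K

4.437e+04


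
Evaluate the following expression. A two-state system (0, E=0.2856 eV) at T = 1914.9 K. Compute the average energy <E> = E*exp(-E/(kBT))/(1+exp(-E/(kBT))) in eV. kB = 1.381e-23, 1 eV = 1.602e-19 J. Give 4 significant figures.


Step 1: beta*E = 0.2856*1.602e-19/(1.381e-23*1914.9) = 1.73
Step 2: exp(-beta*E) = 0.1773
Step 3: <E> = 0.2856*0.1773/(1+0.1773) = 0.043 eV

0.043


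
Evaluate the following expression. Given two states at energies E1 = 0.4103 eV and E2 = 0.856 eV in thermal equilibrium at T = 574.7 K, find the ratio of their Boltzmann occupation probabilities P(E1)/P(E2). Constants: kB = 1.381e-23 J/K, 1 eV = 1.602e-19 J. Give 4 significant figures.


Step 1: Compute energy difference dE = E1 - E2 = 0.4103 - 0.856 = -0.4457 eV
Step 2: Convert to Joules: dE_J = -0.4457 * 1.602e-19 = -7.14e-20 J
Step 3: Compute exponent = -dE_J / (kB * T) = -(-7.14e-20) / (1.381e-23 * 574.7) = 8.996
Step 4: P(E1)/P(E2) = exp(8.996) = 8074

8074


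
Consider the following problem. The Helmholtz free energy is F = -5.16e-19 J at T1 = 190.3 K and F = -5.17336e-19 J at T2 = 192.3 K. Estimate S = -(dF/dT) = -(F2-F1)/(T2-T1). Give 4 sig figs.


Step 1: dF = F2 - F1 = -5.17336e-19 - (-5.16e-19) = -1.336e-21 J
Step 2: dT = T2 - T1 = 192.3 - 190.3 = 2 K
Step 3: S = -dF/dT = -(-1.336e-21)/2 = 6.68e-22 J/K

6.68e-22


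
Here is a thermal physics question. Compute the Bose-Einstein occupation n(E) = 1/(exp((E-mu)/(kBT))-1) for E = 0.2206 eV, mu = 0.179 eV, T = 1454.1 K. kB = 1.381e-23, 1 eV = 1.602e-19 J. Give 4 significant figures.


Step 1: (E - mu) = 0.0416 eV
Step 2: x = (E-mu)*eV/(kB*T) = 0.0416*1.602e-19/(1.381e-23*1454.1) = 0.3319
Step 3: exp(x) = 1.394
Step 4: n = 1/(exp(x)-1) = 2.541

2.541


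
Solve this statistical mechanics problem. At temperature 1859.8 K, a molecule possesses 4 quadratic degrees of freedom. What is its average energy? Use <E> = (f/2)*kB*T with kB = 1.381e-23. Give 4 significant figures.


Step 1: f/2 = 4/2 = 2
Step 2: kB*T = 1.381e-23 * 1859.8 = 2.568e-20
Step 3: <E> = 2 * 2.568e-20 = 5.137e-20 J

5.137e-20


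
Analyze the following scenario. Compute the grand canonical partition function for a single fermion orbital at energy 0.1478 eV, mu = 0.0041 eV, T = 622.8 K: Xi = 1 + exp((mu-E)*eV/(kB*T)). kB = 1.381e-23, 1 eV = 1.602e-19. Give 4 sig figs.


Step 1: (mu - E) = 0.0041 - 0.1478 = -0.1437 eV
Step 2: x = (mu-E)*eV/(kB*T) = -0.1437*1.602e-19/(1.381e-23*622.8) = -2.677
Step 3: exp(x) = 0.0688
Step 4: Xi = 1 + 0.0688 = 1.069

1.069


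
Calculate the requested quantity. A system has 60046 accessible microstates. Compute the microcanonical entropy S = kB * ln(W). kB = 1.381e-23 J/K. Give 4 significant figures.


Step 1: ln(W) = ln(60046) = 11
Step 2: S = kB * ln(W) = 1.381e-23 * 11
Step 3: S = 1.519e-22 J/K

1.519e-22


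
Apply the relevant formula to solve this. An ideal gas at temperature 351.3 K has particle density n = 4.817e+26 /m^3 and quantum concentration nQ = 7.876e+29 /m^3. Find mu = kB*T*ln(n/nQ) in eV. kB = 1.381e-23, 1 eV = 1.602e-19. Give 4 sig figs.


Step 1: n/nQ = 4.817e+26/7.876e+29 = 0.0006116
Step 2: ln(n/nQ) = -7.399
Step 3: mu = kB*T*ln(n/nQ) = 4.851e-21*-7.399 = -3.59e-20 J
Step 4: Convert to eV: -3.59e-20/1.602e-19 = -0.2241 eV

-0.2241


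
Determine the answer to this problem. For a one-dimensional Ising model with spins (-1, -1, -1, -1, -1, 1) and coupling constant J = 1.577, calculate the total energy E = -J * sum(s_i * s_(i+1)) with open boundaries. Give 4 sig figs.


Step 1: Nearest-neighbor products: 1, 1, 1, 1, -1
Step 2: Sum of products = 3
Step 3: E = -1.577 * 3 = -4.731

-4.731


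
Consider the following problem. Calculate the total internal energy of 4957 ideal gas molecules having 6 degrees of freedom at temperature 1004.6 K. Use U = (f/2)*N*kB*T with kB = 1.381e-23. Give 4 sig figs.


Step 1: f/2 = 6/2 = 3.0
Step 2: N*kB*T = 4957*1.381e-23*1004.6 = 6.877e-17
Step 3: U = 3.0 * 6.877e-17 = 2.063e-16 J

2.063e-16


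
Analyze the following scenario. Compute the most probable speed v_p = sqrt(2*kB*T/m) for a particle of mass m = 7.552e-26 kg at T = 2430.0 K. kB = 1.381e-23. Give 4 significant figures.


Step 1: Numerator = 2*kB*T = 2*1.381e-23*2430.0 = 6.712e-20
Step 2: Ratio = 6.712e-20 / 7.552e-26 = 8.887e+05
Step 3: v_p = sqrt(8.887e+05) = 942.7 m/s

942.7


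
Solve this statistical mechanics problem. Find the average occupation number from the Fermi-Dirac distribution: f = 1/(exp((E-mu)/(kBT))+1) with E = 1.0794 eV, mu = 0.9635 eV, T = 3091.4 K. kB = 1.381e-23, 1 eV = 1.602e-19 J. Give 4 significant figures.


Step 1: (E - mu) = 1.0794 - 0.9635 = 0.1159 eV
Step 2: Convert: (E-mu)*eV = 1.857e-20 J
Step 3: x = (E-mu)*eV/(kB*T) = 0.4349
Step 4: f = 1/(exp(0.4349)+1) = 0.393

0.393


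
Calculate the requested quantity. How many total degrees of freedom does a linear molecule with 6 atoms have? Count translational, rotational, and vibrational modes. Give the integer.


Step 1: Translational DOF = 3
Step 2: Rotational DOF (linear) = 2
Step 3: Vibrational DOF = 3*6 - 5 = 13
Step 4: Total = 3 + 2 + 13 = 18

18


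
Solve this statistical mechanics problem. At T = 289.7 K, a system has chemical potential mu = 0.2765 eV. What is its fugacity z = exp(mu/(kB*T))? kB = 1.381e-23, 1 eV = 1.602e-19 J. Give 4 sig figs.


Step 1: Convert mu to Joules: 0.2765*1.602e-19 = 4.43e-20 J
Step 2: kB*T = 1.381e-23*289.7 = 4.001e-21 J
Step 3: mu/(kB*T) = 11.07
Step 4: z = exp(11.07) = 6.433e+04

6.433e+04


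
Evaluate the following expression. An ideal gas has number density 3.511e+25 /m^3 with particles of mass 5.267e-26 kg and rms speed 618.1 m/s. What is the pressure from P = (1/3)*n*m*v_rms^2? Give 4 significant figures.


Step 1: v_rms^2 = 618.1^2 = 3.82e+05
Step 2: n*m = 3.511e+25*5.267e-26 = 1.849
Step 3: P = (1/3)*1.849*3.82e+05 = 2.355e+05 Pa

2.355e+05


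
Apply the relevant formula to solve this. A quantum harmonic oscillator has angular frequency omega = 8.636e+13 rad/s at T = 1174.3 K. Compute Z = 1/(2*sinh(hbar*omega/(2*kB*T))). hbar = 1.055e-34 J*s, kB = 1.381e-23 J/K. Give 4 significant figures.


Step 1: Compute x = hbar*omega/(kB*T) = 1.055e-34*8.636e+13/(1.381e-23*1174.3) = 0.5618
Step 2: x/2 = 0.2809
Step 3: sinh(x/2) = 0.2846
Step 4: Z = 1/(2*0.2846) = 1.757

1.757


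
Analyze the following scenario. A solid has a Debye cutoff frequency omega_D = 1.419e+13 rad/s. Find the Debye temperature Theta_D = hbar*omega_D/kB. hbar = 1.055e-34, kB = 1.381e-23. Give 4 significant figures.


Step 1: hbar*omega_D = 1.055e-34 * 1.419e+13 = 1.497e-21 J
Step 2: Theta_D = 1.497e-21 / 1.381e-23
Step 3: Theta_D = 108.4 K

108.4


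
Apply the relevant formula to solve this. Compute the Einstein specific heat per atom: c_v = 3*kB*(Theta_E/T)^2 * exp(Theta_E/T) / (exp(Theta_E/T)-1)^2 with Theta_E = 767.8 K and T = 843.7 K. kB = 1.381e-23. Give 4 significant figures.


Step 1: x = Theta_E/T = 767.8/843.7 = 0.91
Step 2: x^2 = 0.8282
Step 3: exp(x) = 2.484
Step 4: c_v = 3*1.381e-23*0.8282*2.484/(2.484-1)^2 = 3.869e-23

3.869e-23


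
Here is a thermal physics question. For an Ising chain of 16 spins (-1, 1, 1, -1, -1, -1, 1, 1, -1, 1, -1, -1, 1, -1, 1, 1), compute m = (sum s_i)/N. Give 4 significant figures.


Step 1: Count up spins (+1): 8, down spins (-1): 8
Step 2: Total magnetization M = 8 - 8 = 0
Step 3: m = M/N = 0/16 = 0

0


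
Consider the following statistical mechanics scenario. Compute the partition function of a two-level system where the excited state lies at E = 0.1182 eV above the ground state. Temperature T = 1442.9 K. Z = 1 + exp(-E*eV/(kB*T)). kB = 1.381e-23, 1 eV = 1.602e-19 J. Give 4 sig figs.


Step 1: Compute beta*E = E*eV/(kB*T) = 0.1182*1.602e-19/(1.381e-23*1442.9) = 0.9503
Step 2: exp(-beta*E) = exp(-0.9503) = 0.3866
Step 3: Z = 1 + 0.3866 = 1.387

1.387


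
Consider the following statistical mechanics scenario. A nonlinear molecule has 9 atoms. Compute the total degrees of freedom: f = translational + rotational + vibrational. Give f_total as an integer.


Step 1: Translational DOF = 3
Step 2: Rotational DOF (nonlinear) = 3
Step 3: Vibrational DOF = 3*9 - 6 = 21
Step 4: Total = 3 + 3 + 21 = 27

27


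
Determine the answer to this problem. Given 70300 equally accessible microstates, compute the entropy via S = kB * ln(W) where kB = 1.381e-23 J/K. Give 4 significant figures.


Step 1: ln(W) = ln(70300) = 11.16
Step 2: S = kB * ln(W) = 1.381e-23 * 11.16
Step 3: S = 1.541e-22 J/K

1.541e-22


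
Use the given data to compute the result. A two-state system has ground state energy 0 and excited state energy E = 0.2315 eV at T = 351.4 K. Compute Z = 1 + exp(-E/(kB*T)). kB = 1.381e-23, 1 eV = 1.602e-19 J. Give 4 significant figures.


Step 1: Compute beta*E = E*eV/(kB*T) = 0.2315*1.602e-19/(1.381e-23*351.4) = 7.642
Step 2: exp(-beta*E) = exp(-7.642) = 0.0004798
Step 3: Z = 1 + 0.0004798 = 1

1


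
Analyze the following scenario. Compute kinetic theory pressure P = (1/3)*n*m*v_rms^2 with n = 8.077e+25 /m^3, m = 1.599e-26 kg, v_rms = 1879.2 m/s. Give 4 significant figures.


Step 1: v_rms^2 = 1879.2^2 = 3.531e+06
Step 2: n*m = 8.077e+25*1.599e-26 = 1.292
Step 3: P = (1/3)*1.292*3.531e+06 = 1.52e+06 Pa

1.52e+06


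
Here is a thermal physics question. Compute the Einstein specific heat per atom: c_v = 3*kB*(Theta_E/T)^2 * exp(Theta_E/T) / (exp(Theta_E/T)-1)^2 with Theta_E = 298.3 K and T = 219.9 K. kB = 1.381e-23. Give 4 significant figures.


Step 1: x = Theta_E/T = 298.3/219.9 = 1.357
Step 2: x^2 = 1.84
Step 3: exp(x) = 3.883
Step 4: c_v = 3*1.381e-23*1.84*3.883/(3.883-1)^2 = 3.562e-23

3.562e-23


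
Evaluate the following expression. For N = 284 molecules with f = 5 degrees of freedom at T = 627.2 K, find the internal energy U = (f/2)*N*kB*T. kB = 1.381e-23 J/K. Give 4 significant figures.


Step 1: f/2 = 5/2 = 2.5
Step 2: N*kB*T = 284*1.381e-23*627.2 = 2.46e-18
Step 3: U = 2.5 * 2.46e-18 = 6.15e-18 J

6.15e-18


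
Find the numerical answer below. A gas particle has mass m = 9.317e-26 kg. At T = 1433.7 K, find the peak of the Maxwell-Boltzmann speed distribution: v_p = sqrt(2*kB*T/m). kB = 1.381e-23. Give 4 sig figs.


Step 1: Numerator = 2*kB*T = 2*1.381e-23*1433.7 = 3.96e-20
Step 2: Ratio = 3.96e-20 / 9.317e-26 = 4.25e+05
Step 3: v_p = sqrt(4.25e+05) = 651.9 m/s

651.9


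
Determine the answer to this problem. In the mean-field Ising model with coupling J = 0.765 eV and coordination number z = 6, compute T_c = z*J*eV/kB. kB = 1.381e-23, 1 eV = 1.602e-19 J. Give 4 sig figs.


Step 1: z*J = 6*0.765 = 4.59 eV
Step 2: Convert to Joules: 4.59*1.602e-19 = 7.353e-19 J
Step 3: T_c = 7.353e-19 / 1.381e-23 = 5.325e+04 K

5.325e+04


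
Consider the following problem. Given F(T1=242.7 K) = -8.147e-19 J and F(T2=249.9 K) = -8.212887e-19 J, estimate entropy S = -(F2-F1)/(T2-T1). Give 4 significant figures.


Step 1: dF = F2 - F1 = -8.212887e-19 - (-8.147e-19) = -6.5887e-21 J
Step 2: dT = T2 - T1 = 249.9 - 242.7 = 7.2 K
Step 3: S = -dF/dT = -(-6.5887e-21)/7.2 = 9.151e-22 J/K

9.151e-22


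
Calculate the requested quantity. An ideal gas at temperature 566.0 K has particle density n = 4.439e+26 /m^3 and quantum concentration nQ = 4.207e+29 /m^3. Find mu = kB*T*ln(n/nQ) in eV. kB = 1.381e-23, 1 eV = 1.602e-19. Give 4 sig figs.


Step 1: n/nQ = 4.439e+26/4.207e+29 = 0.001055
Step 2: ln(n/nQ) = -6.854
Step 3: mu = kB*T*ln(n/nQ) = 7.816e-21*-6.854 = -5.357e-20 J
Step 4: Convert to eV: -5.357e-20/1.602e-19 = -0.3344 eV

-0.3344


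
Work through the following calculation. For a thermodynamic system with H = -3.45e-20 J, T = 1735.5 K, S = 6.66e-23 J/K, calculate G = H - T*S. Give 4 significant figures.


Step 1: T*S = 1735.5 * 6.66e-23 = 1.156e-19 J
Step 2: G = H - T*S = -3.45e-20 - 1.156e-19
Step 3: G = -1.501e-19 J

-1.501e-19


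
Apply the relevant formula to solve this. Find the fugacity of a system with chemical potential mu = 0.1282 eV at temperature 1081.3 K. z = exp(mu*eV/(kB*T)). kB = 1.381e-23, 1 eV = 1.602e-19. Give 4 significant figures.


Step 1: Convert mu to Joules: 0.1282*1.602e-19 = 2.054e-20 J
Step 2: kB*T = 1.381e-23*1081.3 = 1.493e-20 J
Step 3: mu/(kB*T) = 1.375
Step 4: z = exp(1.375) = 3.956

3.956


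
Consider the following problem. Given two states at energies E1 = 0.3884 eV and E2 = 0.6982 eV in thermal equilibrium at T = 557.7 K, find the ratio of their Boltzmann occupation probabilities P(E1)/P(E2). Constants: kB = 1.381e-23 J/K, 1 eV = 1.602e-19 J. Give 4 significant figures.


Step 1: Compute energy difference dE = E1 - E2 = 0.3884 - 0.6982 = -0.3098 eV
Step 2: Convert to Joules: dE_J = -0.3098 * 1.602e-19 = -4.963e-20 J
Step 3: Compute exponent = -dE_J / (kB * T) = -(-4.963e-20) / (1.381e-23 * 557.7) = 6.444
Step 4: P(E1)/P(E2) = exp(6.444) = 628.9

628.9


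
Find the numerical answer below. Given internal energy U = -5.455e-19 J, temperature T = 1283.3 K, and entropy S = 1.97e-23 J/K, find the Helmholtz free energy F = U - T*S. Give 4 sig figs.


Step 1: T*S = 1283.3 * 1.97e-23 = 2.528e-20 J
Step 2: F = U - T*S = -5.455e-19 - 2.528e-20
Step 3: F = -5.708e-19 J

-5.708e-19


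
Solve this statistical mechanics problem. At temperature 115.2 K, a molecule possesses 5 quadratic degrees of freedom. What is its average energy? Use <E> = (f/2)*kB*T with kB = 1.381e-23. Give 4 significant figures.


Step 1: f/2 = 5/2 = 2.5
Step 2: kB*T = 1.381e-23 * 115.2 = 1.591e-21
Step 3: <E> = 2.5 * 1.591e-21 = 3.977e-21 J

3.977e-21


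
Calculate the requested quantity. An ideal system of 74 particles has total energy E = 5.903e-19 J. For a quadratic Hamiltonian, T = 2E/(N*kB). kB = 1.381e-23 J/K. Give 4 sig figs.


Step 1: Numerator = 2*E = 2*5.903e-19 = 1.181e-18 J
Step 2: Denominator = N*kB = 74*1.381e-23 = 1.022e-21
Step 3: T = 1.181e-18 / 1.022e-21 = 1155 K

1155


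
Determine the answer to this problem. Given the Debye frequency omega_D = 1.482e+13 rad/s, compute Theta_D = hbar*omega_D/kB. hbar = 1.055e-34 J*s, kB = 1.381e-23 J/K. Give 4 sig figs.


Step 1: hbar*omega_D = 1.055e-34 * 1.482e+13 = 1.564e-21 J
Step 2: Theta_D = 1.564e-21 / 1.381e-23
Step 3: Theta_D = 113.2 K

113.2


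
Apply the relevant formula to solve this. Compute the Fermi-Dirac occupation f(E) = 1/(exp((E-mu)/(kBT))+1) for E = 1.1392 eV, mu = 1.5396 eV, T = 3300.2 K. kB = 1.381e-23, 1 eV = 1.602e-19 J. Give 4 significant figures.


Step 1: (E - mu) = 1.1392 - 1.5396 = -0.4004 eV
Step 2: Convert: (E-mu)*eV = -6.414e-20 J
Step 3: x = (E-mu)*eV/(kB*T) = -1.407
Step 4: f = 1/(exp(-1.407)+1) = 0.8034

0.8034


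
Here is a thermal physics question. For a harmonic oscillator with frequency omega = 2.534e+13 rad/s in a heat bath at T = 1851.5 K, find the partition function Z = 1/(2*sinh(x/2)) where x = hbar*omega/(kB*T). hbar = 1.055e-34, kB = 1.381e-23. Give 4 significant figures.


Step 1: Compute x = hbar*omega/(kB*T) = 1.055e-34*2.534e+13/(1.381e-23*1851.5) = 0.1046
Step 2: x/2 = 0.05228
Step 3: sinh(x/2) = 0.0523
Step 4: Z = 1/(2*0.0523) = 9.56

9.56


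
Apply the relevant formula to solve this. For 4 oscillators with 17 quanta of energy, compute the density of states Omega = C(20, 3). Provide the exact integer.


Step 1: Use binomial coefficient C(20, 3)
Step 2: Numerator = 20! / 17!
Step 3: Denominator = 3!
Step 4: Omega = 1140

1140


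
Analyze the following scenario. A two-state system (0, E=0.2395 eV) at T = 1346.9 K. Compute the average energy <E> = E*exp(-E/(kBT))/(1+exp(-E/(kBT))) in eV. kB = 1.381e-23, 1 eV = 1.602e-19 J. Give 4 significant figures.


Step 1: beta*E = 0.2395*1.602e-19/(1.381e-23*1346.9) = 2.063
Step 2: exp(-beta*E) = 0.1271
Step 3: <E> = 0.2395*0.1271/(1+0.1271) = 0.02701 eV

0.02701


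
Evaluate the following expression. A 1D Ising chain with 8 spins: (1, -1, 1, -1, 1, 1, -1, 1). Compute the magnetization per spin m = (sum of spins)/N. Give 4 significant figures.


Step 1: Count up spins (+1): 5, down spins (-1): 3
Step 2: Total magnetization M = 5 - 3 = 2
Step 3: m = M/N = 2/8 = 0.25

0.25


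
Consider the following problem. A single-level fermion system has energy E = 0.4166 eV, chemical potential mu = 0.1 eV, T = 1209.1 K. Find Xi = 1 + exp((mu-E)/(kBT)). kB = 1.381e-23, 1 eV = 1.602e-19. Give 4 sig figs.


Step 1: (mu - E) = 0.1 - 0.4166 = -0.3166 eV
Step 2: x = (mu-E)*eV/(kB*T) = -0.3166*1.602e-19/(1.381e-23*1209.1) = -3.038
Step 3: exp(x) = 0.04795
Step 4: Xi = 1 + 0.04795 = 1.048

1.048


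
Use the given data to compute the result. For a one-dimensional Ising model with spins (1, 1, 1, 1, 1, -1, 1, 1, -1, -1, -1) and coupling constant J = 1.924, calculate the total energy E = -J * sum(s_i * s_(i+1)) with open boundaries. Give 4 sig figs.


Step 1: Nearest-neighbor products: 1, 1, 1, 1, -1, -1, 1, -1, 1, 1
Step 2: Sum of products = 4
Step 3: E = -1.924 * 4 = -7.696

-7.696


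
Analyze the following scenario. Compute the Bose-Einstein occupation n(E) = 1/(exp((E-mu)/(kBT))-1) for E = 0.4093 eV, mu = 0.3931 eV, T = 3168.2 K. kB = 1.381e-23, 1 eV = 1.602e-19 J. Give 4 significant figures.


Step 1: (E - mu) = 0.0162 eV
Step 2: x = (E-mu)*eV/(kB*T) = 0.0162*1.602e-19/(1.381e-23*3168.2) = 0.05932
Step 3: exp(x) = 1.061
Step 4: n = 1/(exp(x)-1) = 16.36

16.36


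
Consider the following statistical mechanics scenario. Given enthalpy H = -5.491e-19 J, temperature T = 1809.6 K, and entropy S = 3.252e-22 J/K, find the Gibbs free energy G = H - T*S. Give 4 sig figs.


Step 1: T*S = 1809.6 * 3.252e-22 = 5.885e-19 J
Step 2: G = H - T*S = -5.491e-19 - 5.885e-19
Step 3: G = -1.138e-18 J

-1.138e-18


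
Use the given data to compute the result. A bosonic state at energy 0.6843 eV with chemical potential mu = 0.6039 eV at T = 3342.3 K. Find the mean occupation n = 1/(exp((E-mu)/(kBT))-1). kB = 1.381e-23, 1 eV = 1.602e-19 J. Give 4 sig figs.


Step 1: (E - mu) = 0.0804 eV
Step 2: x = (E-mu)*eV/(kB*T) = 0.0804*1.602e-19/(1.381e-23*3342.3) = 0.279
Step 3: exp(x) = 1.322
Step 4: n = 1/(exp(x)-1) = 3.107

3.107


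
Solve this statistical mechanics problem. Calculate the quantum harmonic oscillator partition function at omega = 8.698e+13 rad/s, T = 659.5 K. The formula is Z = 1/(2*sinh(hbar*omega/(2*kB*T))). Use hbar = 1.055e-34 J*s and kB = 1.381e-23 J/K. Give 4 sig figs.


Step 1: Compute x = hbar*omega/(kB*T) = 1.055e-34*8.698e+13/(1.381e-23*659.5) = 1.008
Step 2: x/2 = 0.5038
Step 3: sinh(x/2) = 0.5254
Step 4: Z = 1/(2*0.5254) = 0.9517

0.9517


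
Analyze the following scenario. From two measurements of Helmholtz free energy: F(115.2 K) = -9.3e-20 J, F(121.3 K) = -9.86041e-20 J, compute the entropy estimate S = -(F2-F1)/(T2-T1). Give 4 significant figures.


Step 1: dF = F2 - F1 = -9.86041e-20 - (-9.3e-20) = -5.6041e-21 J
Step 2: dT = T2 - T1 = 121.3 - 115.2 = 6.1 K
Step 3: S = -dF/dT = -(-5.6041e-21)/6.1 = 9.187e-22 J/K

9.187e-22


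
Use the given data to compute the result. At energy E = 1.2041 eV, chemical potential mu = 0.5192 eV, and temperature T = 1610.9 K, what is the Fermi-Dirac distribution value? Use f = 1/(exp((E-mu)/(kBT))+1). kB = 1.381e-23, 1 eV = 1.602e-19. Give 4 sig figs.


Step 1: (E - mu) = 1.2041 - 0.5192 = 0.6849 eV
Step 2: Convert: (E-mu)*eV = 1.097e-19 J
Step 3: x = (E-mu)*eV/(kB*T) = 4.932
Step 4: f = 1/(exp(4.932)+1) = 0.00716

0.00716


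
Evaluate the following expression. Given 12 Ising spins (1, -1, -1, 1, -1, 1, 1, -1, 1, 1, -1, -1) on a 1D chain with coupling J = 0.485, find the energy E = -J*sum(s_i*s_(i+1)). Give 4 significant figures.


Step 1: Nearest-neighbor products: -1, 1, -1, -1, -1, 1, -1, -1, 1, -1, 1
Step 2: Sum of products = -3
Step 3: E = -0.485 * -3 = 1.455

1.455


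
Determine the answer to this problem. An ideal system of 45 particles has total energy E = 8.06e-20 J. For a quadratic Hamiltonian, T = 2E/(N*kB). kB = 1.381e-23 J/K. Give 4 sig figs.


Step 1: Numerator = 2*E = 2*8.06e-20 = 1.612e-19 J
Step 2: Denominator = N*kB = 45*1.381e-23 = 6.215e-22
Step 3: T = 1.612e-19 / 6.215e-22 = 259.4 K

259.4


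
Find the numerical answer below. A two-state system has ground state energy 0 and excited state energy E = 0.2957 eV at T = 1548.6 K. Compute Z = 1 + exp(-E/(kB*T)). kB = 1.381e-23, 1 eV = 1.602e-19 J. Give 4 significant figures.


Step 1: Compute beta*E = E*eV/(kB*T) = 0.2957*1.602e-19/(1.381e-23*1548.6) = 2.215
Step 2: exp(-beta*E) = exp(-2.215) = 0.1091
Step 3: Z = 1 + 0.1091 = 1.109

1.109


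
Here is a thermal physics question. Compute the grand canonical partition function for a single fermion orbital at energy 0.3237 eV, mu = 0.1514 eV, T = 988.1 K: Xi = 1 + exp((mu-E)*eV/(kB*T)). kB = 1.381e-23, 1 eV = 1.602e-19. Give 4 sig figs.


Step 1: (mu - E) = 0.1514 - 0.3237 = -0.1723 eV
Step 2: x = (mu-E)*eV/(kB*T) = -0.1723*1.602e-19/(1.381e-23*988.1) = -2.023
Step 3: exp(x) = 0.1323
Step 4: Xi = 1 + 0.1323 = 1.132

1.132


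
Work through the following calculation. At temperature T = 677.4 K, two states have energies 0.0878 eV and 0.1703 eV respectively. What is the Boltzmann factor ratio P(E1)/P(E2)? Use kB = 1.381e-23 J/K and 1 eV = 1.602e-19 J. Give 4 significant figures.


Step 1: Compute energy difference dE = E1 - E2 = 0.0878 - 0.1703 = -0.0825 eV
Step 2: Convert to Joules: dE_J = -0.0825 * 1.602e-19 = -1.322e-20 J
Step 3: Compute exponent = -dE_J / (kB * T) = -(-1.322e-20) / (1.381e-23 * 677.4) = 1.413
Step 4: P(E1)/P(E2) = exp(1.413) = 4.107

4.107


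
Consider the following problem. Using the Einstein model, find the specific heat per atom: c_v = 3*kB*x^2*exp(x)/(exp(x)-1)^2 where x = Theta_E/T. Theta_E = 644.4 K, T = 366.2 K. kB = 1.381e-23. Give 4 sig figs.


Step 1: x = Theta_E/T = 644.4/366.2 = 1.76
Step 2: x^2 = 3.097
Step 3: exp(x) = 5.811
Step 4: c_v = 3*1.381e-23*3.097*5.811/(5.811-1)^2 = 3.221e-23

3.221e-23


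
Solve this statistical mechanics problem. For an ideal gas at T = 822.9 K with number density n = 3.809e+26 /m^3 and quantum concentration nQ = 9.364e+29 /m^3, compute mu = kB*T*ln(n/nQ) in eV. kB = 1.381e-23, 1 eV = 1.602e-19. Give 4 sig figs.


Step 1: n/nQ = 3.809e+26/9.364e+29 = 0.0004068
Step 2: ln(n/nQ) = -7.807
Step 3: mu = kB*T*ln(n/nQ) = 1.136e-20*-7.807 = -8.872e-20 J
Step 4: Convert to eV: -8.872e-20/1.602e-19 = -0.5538 eV

-0.5538


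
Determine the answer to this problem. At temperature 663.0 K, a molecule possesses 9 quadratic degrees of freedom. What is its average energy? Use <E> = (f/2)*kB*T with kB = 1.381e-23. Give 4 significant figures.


Step 1: f/2 = 9/2 = 4.5
Step 2: kB*T = 1.381e-23 * 663.0 = 9.156e-21
Step 3: <E> = 4.5 * 9.156e-21 = 4.12e-20 J

4.12e-20


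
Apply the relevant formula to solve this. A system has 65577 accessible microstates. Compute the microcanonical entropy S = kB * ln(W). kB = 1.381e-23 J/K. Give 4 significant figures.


Step 1: ln(W) = ln(65577) = 11.09
Step 2: S = kB * ln(W) = 1.381e-23 * 11.09
Step 3: S = 1.532e-22 J/K

1.532e-22


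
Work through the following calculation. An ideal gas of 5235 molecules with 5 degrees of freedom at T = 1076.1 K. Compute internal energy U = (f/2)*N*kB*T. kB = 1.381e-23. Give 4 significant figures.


Step 1: f/2 = 5/2 = 2.5
Step 2: N*kB*T = 5235*1.381e-23*1076.1 = 7.78e-17
Step 3: U = 2.5 * 7.78e-17 = 1.945e-16 J

1.945e-16


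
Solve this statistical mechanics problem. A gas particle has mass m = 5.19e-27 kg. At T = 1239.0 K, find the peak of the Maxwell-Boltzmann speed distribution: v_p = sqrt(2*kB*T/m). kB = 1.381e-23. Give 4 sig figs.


Step 1: Numerator = 2*kB*T = 2*1.381e-23*1239.0 = 3.422e-20
Step 2: Ratio = 3.422e-20 / 5.19e-27 = 6.594e+06
Step 3: v_p = sqrt(6.594e+06) = 2568 m/s

2568


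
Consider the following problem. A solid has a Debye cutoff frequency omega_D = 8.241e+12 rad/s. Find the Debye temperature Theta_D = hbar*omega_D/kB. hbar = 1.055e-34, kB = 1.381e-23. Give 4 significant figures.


Step 1: hbar*omega_D = 1.055e-34 * 8.241e+12 = 8.694e-22 J
Step 2: Theta_D = 8.694e-22 / 1.381e-23
Step 3: Theta_D = 62.96 K

62.96


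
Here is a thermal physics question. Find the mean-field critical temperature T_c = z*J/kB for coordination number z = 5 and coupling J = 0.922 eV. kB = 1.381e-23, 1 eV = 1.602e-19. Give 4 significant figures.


Step 1: z*J = 5*0.922 = 4.61 eV
Step 2: Convert to Joules: 4.61*1.602e-19 = 7.385e-19 J
Step 3: T_c = 7.385e-19 / 1.381e-23 = 5.348e+04 K

5.348e+04


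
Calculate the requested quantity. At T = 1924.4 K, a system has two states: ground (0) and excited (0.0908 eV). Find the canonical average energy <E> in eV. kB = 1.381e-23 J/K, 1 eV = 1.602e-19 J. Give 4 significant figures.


Step 1: beta*E = 0.0908*1.602e-19/(1.381e-23*1924.4) = 0.5473
Step 2: exp(-beta*E) = 0.5785
Step 3: <E> = 0.0908*0.5785/(1+0.5785) = 0.03328 eV

0.03328


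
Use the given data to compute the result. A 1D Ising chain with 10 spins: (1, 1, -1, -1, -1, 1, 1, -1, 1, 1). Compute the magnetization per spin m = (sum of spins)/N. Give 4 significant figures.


Step 1: Count up spins (+1): 6, down spins (-1): 4
Step 2: Total magnetization M = 6 - 4 = 2
Step 3: m = M/N = 2/10 = 0.2

0.2


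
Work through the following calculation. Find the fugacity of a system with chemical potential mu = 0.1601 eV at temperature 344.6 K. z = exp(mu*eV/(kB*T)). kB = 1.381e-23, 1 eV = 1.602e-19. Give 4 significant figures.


Step 1: Convert mu to Joules: 0.1601*1.602e-19 = 2.565e-20 J
Step 2: kB*T = 1.381e-23*344.6 = 4.759e-21 J
Step 3: mu/(kB*T) = 5.389
Step 4: z = exp(5.389) = 219.1

219.1


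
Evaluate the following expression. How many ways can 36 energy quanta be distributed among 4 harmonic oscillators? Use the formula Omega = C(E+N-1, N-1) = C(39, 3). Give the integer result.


Step 1: Use binomial coefficient C(39, 3)
Step 2: Numerator = 39! / 36!
Step 3: Denominator = 3!
Step 4: Omega = 9139

9139


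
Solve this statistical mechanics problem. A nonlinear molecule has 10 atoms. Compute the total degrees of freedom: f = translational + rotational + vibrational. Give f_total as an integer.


Step 1: Translational DOF = 3
Step 2: Rotational DOF (nonlinear) = 3
Step 3: Vibrational DOF = 3*10 - 6 = 24
Step 4: Total = 3 + 3 + 24 = 30

30


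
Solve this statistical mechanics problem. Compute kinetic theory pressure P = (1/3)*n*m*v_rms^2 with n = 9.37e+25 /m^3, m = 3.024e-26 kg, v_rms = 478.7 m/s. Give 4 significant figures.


Step 1: v_rms^2 = 478.7^2 = 2.292e+05
Step 2: n*m = 9.37e+25*3.024e-26 = 2.833
Step 3: P = (1/3)*2.833*2.292e+05 = 2.164e+05 Pa

2.164e+05


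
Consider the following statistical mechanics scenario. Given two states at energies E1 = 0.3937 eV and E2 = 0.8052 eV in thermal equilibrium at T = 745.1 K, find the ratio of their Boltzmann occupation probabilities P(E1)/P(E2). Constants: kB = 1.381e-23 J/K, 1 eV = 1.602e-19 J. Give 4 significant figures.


Step 1: Compute energy difference dE = E1 - E2 = 0.3937 - 0.8052 = -0.4115 eV
Step 2: Convert to Joules: dE_J = -0.4115 * 1.602e-19 = -6.592e-20 J
Step 3: Compute exponent = -dE_J / (kB * T) = -(-6.592e-20) / (1.381e-23 * 745.1) = 6.407
Step 4: P(E1)/P(E2) = exp(6.407) = 605.8

605.8


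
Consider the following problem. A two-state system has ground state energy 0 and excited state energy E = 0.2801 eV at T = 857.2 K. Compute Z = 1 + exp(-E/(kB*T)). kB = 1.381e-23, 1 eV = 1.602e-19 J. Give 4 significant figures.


Step 1: Compute beta*E = E*eV/(kB*T) = 0.2801*1.602e-19/(1.381e-23*857.2) = 3.791
Step 2: exp(-beta*E) = exp(-3.791) = 0.02258
Step 3: Z = 1 + 0.02258 = 1.023

1.023


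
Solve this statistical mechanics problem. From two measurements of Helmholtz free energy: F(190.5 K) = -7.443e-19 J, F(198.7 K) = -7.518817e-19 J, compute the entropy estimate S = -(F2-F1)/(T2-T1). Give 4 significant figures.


Step 1: dF = F2 - F1 = -7.518817e-19 - (-7.443e-19) = -7.5817e-21 J
Step 2: dT = T2 - T1 = 198.7 - 190.5 = 8.2 K
Step 3: S = -dF/dT = -(-7.5817e-21)/8.2 = 9.246e-22 J/K

9.246e-22


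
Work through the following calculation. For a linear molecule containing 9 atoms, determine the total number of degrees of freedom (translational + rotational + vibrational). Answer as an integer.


Step 1: Translational DOF = 3
Step 2: Rotational DOF (linear) = 2
Step 3: Vibrational DOF = 3*9 - 5 = 22
Step 4: Total = 3 + 2 + 22 = 27

27


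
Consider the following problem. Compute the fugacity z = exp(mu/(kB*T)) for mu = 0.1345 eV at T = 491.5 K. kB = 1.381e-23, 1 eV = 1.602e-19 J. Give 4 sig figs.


Step 1: Convert mu to Joules: 0.1345*1.602e-19 = 2.155e-20 J
Step 2: kB*T = 1.381e-23*491.5 = 6.788e-21 J
Step 3: mu/(kB*T) = 3.174
Step 4: z = exp(3.174) = 23.91

23.91


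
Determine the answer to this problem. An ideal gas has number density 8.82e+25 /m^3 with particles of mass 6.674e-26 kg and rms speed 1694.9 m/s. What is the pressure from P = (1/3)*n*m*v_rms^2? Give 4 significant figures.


Step 1: v_rms^2 = 1694.9^2 = 2.873e+06
Step 2: n*m = 8.82e+25*6.674e-26 = 5.886
Step 3: P = (1/3)*5.886*2.873e+06 = 5.637e+06 Pa

5.637e+06


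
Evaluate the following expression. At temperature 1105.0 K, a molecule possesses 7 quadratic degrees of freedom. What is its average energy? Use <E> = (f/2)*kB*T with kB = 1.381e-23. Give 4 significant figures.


Step 1: f/2 = 7/2 = 3.5
Step 2: kB*T = 1.381e-23 * 1105.0 = 1.526e-20
Step 3: <E> = 3.5 * 1.526e-20 = 5.341e-20 J

5.341e-20


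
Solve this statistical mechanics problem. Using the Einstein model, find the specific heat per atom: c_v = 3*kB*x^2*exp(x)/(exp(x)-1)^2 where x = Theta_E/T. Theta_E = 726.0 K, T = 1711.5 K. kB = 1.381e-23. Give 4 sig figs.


Step 1: x = Theta_E/T = 726.0/1711.5 = 0.4242
Step 2: x^2 = 0.1799
Step 3: exp(x) = 1.528
Step 4: c_v = 3*1.381e-23*0.1799*1.528/(1.528-1)^2 = 4.081e-23

4.081e-23


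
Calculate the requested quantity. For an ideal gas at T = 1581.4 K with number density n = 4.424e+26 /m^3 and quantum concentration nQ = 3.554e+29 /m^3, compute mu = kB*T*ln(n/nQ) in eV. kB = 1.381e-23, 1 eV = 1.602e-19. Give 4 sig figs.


Step 1: n/nQ = 4.424e+26/3.554e+29 = 0.001245
Step 2: ln(n/nQ) = -6.689
Step 3: mu = kB*T*ln(n/nQ) = 2.184e-20*-6.689 = -1.461e-19 J
Step 4: Convert to eV: -1.461e-19/1.602e-19 = -0.9118 eV

-0.9118


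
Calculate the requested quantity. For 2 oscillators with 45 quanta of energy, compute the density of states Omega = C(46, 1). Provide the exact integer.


Step 1: Use binomial coefficient C(46, 1)
Step 2: Numerator = 46! / 45!
Step 3: Denominator = 1!
Step 4: Omega = 46

46


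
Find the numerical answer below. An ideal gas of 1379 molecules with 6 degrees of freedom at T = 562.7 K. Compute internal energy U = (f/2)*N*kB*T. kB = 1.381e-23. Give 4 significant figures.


Step 1: f/2 = 6/2 = 3.0
Step 2: N*kB*T = 1379*1.381e-23*562.7 = 1.072e-17
Step 3: U = 3.0 * 1.072e-17 = 3.215e-17 J

3.215e-17


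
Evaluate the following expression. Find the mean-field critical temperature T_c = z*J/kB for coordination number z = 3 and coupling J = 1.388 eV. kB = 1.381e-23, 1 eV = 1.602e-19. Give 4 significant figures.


Step 1: z*J = 3*1.388 = 4.164 eV
Step 2: Convert to Joules: 4.164*1.602e-19 = 6.671e-19 J
Step 3: T_c = 6.671e-19 / 1.381e-23 = 4.83e+04 K

4.83e+04


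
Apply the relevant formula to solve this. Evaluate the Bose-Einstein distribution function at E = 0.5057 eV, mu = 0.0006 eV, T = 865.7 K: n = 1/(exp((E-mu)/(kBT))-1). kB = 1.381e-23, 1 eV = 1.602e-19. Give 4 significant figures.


Step 1: (E - mu) = 0.5051 eV
Step 2: x = (E-mu)*eV/(kB*T) = 0.5051*1.602e-19/(1.381e-23*865.7) = 6.768
Step 3: exp(x) = 869.8
Step 4: n = 1/(exp(x)-1) = 0.001151

0.001151


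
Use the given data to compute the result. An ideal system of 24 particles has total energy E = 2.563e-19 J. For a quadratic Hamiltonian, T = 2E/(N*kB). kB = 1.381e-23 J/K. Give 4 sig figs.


Step 1: Numerator = 2*E = 2*2.563e-19 = 5.126e-19 J
Step 2: Denominator = N*kB = 24*1.381e-23 = 3.314e-22
Step 3: T = 5.126e-19 / 3.314e-22 = 1547 K

1547


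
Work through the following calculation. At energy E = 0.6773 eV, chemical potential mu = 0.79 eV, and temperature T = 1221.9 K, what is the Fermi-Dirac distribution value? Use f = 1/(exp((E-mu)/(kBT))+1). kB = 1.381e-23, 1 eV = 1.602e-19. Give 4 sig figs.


Step 1: (E - mu) = 0.6773 - 0.79 = -0.1127 eV
Step 2: Convert: (E-mu)*eV = -1.805e-20 J
Step 3: x = (E-mu)*eV/(kB*T) = -1.07
Step 4: f = 1/(exp(-1.07)+1) = 0.7446

0.7446


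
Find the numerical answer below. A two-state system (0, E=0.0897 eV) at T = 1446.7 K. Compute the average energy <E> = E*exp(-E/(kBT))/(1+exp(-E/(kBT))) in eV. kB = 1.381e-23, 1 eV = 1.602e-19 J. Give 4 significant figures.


Step 1: beta*E = 0.0897*1.602e-19/(1.381e-23*1446.7) = 0.7193
Step 2: exp(-beta*E) = 0.4871
Step 3: <E> = 0.0897*0.4871/(1+0.4871) = 0.02938 eV

0.02938


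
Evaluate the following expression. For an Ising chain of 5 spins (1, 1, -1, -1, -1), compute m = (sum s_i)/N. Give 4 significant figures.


Step 1: Count up spins (+1): 2, down spins (-1): 3
Step 2: Total magnetization M = 2 - 3 = -1
Step 3: m = M/N = -1/5 = -0.2

-0.2


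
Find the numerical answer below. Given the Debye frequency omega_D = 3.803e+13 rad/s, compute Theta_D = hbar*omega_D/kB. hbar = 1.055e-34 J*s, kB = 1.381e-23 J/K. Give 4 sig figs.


Step 1: hbar*omega_D = 1.055e-34 * 3.803e+13 = 4.012e-21 J
Step 2: Theta_D = 4.012e-21 / 1.381e-23
Step 3: Theta_D = 290.5 K

290.5


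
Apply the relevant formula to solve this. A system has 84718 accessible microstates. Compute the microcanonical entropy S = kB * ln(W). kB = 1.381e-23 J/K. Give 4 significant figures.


Step 1: ln(W) = ln(84718) = 11.35
Step 2: S = kB * ln(W) = 1.381e-23 * 11.35
Step 3: S = 1.567e-22 J/K

1.567e-22


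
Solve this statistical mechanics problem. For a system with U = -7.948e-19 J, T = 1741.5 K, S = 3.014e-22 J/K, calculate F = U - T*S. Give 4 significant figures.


Step 1: T*S = 1741.5 * 3.014e-22 = 5.249e-19 J
Step 2: F = U - T*S = -7.948e-19 - 5.249e-19
Step 3: F = -1.32e-18 J

-1.32e-18


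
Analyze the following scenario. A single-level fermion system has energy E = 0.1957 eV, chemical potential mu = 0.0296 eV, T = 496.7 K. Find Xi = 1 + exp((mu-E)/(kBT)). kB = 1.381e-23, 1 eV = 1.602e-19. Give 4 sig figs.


Step 1: (mu - E) = 0.0296 - 0.1957 = -0.1661 eV
Step 2: x = (mu-E)*eV/(kB*T) = -0.1661*1.602e-19/(1.381e-23*496.7) = -3.879
Step 3: exp(x) = 0.02067
Step 4: Xi = 1 + 0.02067 = 1.021

1.021


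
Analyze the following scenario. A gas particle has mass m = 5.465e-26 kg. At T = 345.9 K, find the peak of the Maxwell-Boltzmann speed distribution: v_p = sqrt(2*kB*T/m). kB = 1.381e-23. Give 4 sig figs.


Step 1: Numerator = 2*kB*T = 2*1.381e-23*345.9 = 9.554e-21
Step 2: Ratio = 9.554e-21 / 5.465e-26 = 1.748e+05
Step 3: v_p = sqrt(1.748e+05) = 418.1 m/s

418.1


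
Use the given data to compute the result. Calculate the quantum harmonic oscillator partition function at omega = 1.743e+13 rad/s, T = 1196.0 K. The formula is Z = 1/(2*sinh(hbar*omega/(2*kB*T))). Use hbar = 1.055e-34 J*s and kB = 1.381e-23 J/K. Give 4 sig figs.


Step 1: Compute x = hbar*omega/(kB*T) = 1.055e-34*1.743e+13/(1.381e-23*1196.0) = 0.1113
Step 2: x/2 = 0.05567
Step 3: sinh(x/2) = 0.0557
Step 4: Z = 1/(2*0.0557) = 8.977

8.977


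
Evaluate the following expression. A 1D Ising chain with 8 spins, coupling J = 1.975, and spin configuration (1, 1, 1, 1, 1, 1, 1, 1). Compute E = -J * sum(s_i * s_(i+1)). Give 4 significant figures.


Step 1: Nearest-neighbor products: 1, 1, 1, 1, 1, 1, 1
Step 2: Sum of products = 7
Step 3: E = -1.975 * 7 = -13.83

-13.83


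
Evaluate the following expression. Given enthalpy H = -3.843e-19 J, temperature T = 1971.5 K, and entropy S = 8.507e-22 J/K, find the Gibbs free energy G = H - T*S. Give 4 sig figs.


Step 1: T*S = 1971.5 * 8.507e-22 = 1.677e-18 J
Step 2: G = H - T*S = -3.843e-19 - 1.677e-18
Step 3: G = -2.061e-18 J

-2.061e-18


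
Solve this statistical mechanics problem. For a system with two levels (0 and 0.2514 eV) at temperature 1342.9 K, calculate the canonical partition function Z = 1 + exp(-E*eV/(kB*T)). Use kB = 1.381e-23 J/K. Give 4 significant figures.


Step 1: Compute beta*E = E*eV/(kB*T) = 0.2514*1.602e-19/(1.381e-23*1342.9) = 2.172
Step 2: exp(-beta*E) = exp(-2.172) = 0.114
Step 3: Z = 1 + 0.114 = 1.114

1.114


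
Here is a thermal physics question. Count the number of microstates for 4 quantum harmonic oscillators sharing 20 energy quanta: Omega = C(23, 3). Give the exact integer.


Step 1: Use binomial coefficient C(23, 3)
Step 2: Numerator = 23! / 20!
Step 3: Denominator = 3!
Step 4: Omega = 1771

1771


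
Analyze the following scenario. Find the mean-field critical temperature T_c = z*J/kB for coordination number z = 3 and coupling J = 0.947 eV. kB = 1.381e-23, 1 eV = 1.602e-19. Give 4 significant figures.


Step 1: z*J = 3*0.947 = 2.841 eV
Step 2: Convert to Joules: 2.841*1.602e-19 = 4.551e-19 J
Step 3: T_c = 4.551e-19 / 1.381e-23 = 3.296e+04 K

3.296e+04


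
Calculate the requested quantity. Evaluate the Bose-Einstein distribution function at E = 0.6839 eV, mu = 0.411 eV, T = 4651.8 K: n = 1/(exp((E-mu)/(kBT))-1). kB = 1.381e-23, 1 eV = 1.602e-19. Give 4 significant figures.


Step 1: (E - mu) = 0.2729 eV
Step 2: x = (E-mu)*eV/(kB*T) = 0.2729*1.602e-19/(1.381e-23*4651.8) = 0.6805
Step 3: exp(x) = 1.975
Step 4: n = 1/(exp(x)-1) = 1.026

1.026


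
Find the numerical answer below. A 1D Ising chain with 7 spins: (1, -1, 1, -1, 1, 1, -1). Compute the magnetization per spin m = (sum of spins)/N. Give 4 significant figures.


Step 1: Count up spins (+1): 4, down spins (-1): 3
Step 2: Total magnetization M = 4 - 3 = 1
Step 3: m = M/N = 1/7 = 0.1429

0.1429


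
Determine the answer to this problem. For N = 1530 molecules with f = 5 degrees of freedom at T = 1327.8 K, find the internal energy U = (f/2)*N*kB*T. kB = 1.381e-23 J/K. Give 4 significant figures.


Step 1: f/2 = 5/2 = 2.5
Step 2: N*kB*T = 1530*1.381e-23*1327.8 = 2.806e-17
Step 3: U = 2.5 * 2.806e-17 = 7.014e-17 J

7.014e-17


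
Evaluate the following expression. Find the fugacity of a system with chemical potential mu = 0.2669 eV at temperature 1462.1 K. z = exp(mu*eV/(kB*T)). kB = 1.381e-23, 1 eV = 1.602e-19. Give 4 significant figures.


Step 1: Convert mu to Joules: 0.2669*1.602e-19 = 4.276e-20 J
Step 2: kB*T = 1.381e-23*1462.1 = 2.019e-20 J
Step 3: mu/(kB*T) = 2.118
Step 4: z = exp(2.118) = 8.311

8.311


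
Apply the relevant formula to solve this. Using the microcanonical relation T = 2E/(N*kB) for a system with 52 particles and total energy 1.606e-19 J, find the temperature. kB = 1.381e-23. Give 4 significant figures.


Step 1: Numerator = 2*E = 2*1.606e-19 = 3.212e-19 J
Step 2: Denominator = N*kB = 52*1.381e-23 = 7.181e-22
Step 3: T = 3.212e-19 / 7.181e-22 = 447.3 K

447.3


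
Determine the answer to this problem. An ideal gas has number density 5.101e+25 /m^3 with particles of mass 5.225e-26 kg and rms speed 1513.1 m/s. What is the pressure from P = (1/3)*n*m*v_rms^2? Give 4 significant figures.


Step 1: v_rms^2 = 1513.1^2 = 2.289e+06
Step 2: n*m = 5.101e+25*5.225e-26 = 2.665
Step 3: P = (1/3)*2.665*2.289e+06 = 2.034e+06 Pa

2.034e+06
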